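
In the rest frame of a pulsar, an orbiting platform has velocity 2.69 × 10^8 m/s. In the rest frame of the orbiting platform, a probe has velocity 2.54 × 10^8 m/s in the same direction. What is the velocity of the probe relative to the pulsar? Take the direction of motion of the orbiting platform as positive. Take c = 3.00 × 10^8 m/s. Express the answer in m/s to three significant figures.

In units of c (dividing by 3.00 × 10^8 m/s): v = 0.897, u' = 0.847.
u = (u' + v)/(1 + u'v/c²):
u = (0.847 + 0.897) / (1 + 0.847·0.897) = 1.7433/1.7592 = 0.9910
Converting back: u = 0.9910 × 3.00 × 10^8 m/s.

2.97 × 10^8 m/s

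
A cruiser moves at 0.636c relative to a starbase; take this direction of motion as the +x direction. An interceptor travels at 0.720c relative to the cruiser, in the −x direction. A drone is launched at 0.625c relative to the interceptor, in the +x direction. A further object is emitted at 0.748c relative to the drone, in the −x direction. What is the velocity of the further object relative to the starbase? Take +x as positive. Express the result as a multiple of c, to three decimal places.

-0.373c

Apply u = (u' + v)/(1 + u'v/c²) successively, working outward toward the starbase.
Start: velocity of the cruiser relative to the starbase = 0.6360c.
Compose with the interceptor (u' = -0.720 in the cruiser frame): u_1 = (-0.720 + 0.636) / (1 + (-0.720)·0.636) = -0.0840/0.5421 = -0.1550.
Compose with the drone (u' = 0.625 in the interceptor frame): u_2 = (0.625 + (-0.155)) / (1 + 0.625·(-0.155)) = 0.4700/0.9032 = 0.5204.
Compose with the further object (u' = -0.748 in the drone frame): u_3 = (-0.748 + 0.520) / (1 + (-0.748)·0.520) = -0.2276/0.6107 = -0.3726.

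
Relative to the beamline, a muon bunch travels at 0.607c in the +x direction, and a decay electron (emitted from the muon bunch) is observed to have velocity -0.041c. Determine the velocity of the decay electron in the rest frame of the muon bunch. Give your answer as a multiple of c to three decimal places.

Invert the composition law: u' = (u − v)/(1 − uv/c²).
u' = (-0.041 − 0.607) / (1 − (-0.041)(0.607)) = -0.6480/1.0249 = -0.6323.

-0.632c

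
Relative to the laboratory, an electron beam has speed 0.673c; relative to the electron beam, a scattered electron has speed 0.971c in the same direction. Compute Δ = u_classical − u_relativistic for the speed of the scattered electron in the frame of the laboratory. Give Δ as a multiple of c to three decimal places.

Δ = 0.650c

Galilean: u_cl = 0.971 + 0.673 = 1.6440.
Relativistic: u_rel = (0.971 + 0.673) / (1 + 0.971·0.673) = 1.6440/1.6535 = 0.9943.
Δ = 1.6440 − 0.9943 = 0.6497.
(The classical prediction exceeds c; the relativistic result does not.)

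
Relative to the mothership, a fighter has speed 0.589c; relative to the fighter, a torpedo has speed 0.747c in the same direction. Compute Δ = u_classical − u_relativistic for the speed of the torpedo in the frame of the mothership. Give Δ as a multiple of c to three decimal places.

Δ = 0.408c

Galilean: u_cl = 0.747 + 0.589 = 1.3360.
Relativistic: u_rel = (0.747 + 0.589) / (1 + 0.747·0.589) = 1.3360/1.4400 = 0.9278.
Δ = 1.3360 − 0.9278 = 0.4082.
(The classical prediction exceeds c; the relativistic result does not.)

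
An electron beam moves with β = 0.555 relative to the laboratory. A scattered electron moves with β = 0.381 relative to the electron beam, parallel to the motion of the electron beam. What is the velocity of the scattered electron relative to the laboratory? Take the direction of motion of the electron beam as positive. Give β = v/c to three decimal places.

β = 0.773

With v = 0.555 and u' = 0.381 (in units of c),
u = (u' + v)/(1 + u'v/c²):
u = (0.381 + 0.555) / (1 + 0.381·0.555) = 0.9360/1.2115 = 0.7726
(Galilean addition would give +0.936c.)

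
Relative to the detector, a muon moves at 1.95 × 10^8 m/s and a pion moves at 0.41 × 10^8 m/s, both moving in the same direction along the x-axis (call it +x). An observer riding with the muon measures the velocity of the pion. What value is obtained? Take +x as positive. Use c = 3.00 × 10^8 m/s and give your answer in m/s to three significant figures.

-1.69 × 10^8 m/s

β_A = 0.650, β_B = 0.137 (dividing each by c = 3.00 × 10^8 m/s).
Transform to A's frame with the inverse velocity-addition law: u' = (u − v)/(1 − uv/c²), taking u = β_B and v = β_A.
u' = (0.137 − 0.650) / (1 − (0.650)(0.137)) = -0.5133/0.9112 = -0.5634.
u' = -0.5634 × 3.00 × 10^8 m/s.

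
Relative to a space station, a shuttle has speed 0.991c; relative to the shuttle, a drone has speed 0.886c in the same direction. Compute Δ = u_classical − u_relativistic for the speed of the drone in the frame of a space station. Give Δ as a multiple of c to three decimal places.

Galilean: u_cl = 0.886 + 0.991 = 1.8770.
Relativistic: u_rel = (0.886 + 0.991) / (1 + 0.886·0.991) = 1.8770/1.8780 = 0.9995.
Δ = 1.8770 − 0.9995 = 0.8775.
(The classical prediction exceeds c; the relativistic result does not.)

Δ = 0.878c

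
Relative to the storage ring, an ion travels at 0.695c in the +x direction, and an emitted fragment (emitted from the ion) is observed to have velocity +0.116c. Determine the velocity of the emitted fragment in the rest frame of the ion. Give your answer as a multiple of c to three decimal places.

-0.630c

Invert the composition law: u' = (u − v)/(1 − uv/c²).
u' = (0.116 − 0.695) / (1 − (0.116)(0.695)) = -0.5790/0.9194 = -0.6298.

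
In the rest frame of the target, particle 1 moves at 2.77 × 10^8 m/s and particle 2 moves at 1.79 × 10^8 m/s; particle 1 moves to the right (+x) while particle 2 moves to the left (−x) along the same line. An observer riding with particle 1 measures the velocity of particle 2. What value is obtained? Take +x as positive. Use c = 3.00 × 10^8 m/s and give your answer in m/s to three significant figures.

β_A = 0.923, β_B = -0.597 (dividing each by c = 3.00 × 10^8 m/s).
Transform to A's frame with the inverse velocity-addition law: u' = (u − v)/(1 − uv/c²), taking u = β_B and v = β_A.
u' = (-0.597 − 0.923) / (1 − (0.923)(-0.597)) = -1.5200/1.5509 = -0.9801.
u' = -0.9801 × 3.00 × 10^8 m/s.

-2.94 × 10^8 m/s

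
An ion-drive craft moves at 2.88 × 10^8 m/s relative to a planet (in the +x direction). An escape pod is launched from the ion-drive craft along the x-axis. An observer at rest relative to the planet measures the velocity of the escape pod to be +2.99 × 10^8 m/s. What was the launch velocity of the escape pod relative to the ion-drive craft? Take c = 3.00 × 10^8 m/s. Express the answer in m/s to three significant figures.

+2.55 × 10^8 m/s

v = 0.960c, u = 0.997c.
Invert the composition law: u' = (u − v)/(1 − uv/c²).
u' = (0.997 − 0.960) / (1 − (0.997)(0.960)) = 0.0367/0.0432 = 0.8488.
u' = 0.8488 × 3.00 × 10^8 m/s.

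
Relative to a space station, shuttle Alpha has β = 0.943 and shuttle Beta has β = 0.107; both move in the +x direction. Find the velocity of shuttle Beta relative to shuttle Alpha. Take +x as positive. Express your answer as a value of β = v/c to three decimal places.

β = -0.930

β_A = 0.943, β_B = 0.107.
Transform to A's frame with the inverse velocity-addition law: u' = (u − v)/(1 − uv/c²), taking u = β_B and v = β_A.
u' = (0.107 − 0.943) / (1 − (0.943)(0.107)) = -0.8360/0.8991 = -0.9298.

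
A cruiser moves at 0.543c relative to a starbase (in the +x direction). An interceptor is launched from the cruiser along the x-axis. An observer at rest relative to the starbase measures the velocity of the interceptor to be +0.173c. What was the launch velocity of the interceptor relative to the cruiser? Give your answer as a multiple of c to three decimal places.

Invert the composition law: u' = (u − v)/(1 − uv/c²).
u' = (0.173 − 0.543) / (1 − (0.173)(0.543)) = -0.3700/0.9061 = -0.4084.

-0.408c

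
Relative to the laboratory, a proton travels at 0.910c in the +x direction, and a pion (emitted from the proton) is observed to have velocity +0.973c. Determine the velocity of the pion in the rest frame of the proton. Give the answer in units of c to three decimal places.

+0.550c

Invert the composition law: u' = (u − v)/(1 − uv/c²).
u' = (0.973 − 0.910) / (1 − (0.973)(0.910)) = 0.0630/0.1146 = 0.5499.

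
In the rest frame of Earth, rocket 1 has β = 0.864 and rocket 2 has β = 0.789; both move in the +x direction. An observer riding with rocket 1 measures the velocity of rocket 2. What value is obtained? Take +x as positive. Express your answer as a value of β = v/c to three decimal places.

β = -0.236

β_A = 0.864, β_B = 0.789.
Transform to A's frame with the inverse velocity-addition law: u' = (u − v)/(1 − uv/c²), taking u = β_B and v = β_A.
u' = (0.789 − 0.864) / (1 − (0.864)(0.789)) = -0.0750/0.3183 = -0.2356.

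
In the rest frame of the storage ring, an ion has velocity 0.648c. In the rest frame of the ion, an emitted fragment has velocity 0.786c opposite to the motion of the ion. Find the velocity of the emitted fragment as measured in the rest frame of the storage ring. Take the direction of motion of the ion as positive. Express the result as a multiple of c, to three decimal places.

With v = 0.648 and u' = -0.786 (in units of c),
u = (u' + v)/(1 + u'v/c²):
u = (-0.786 + 0.648) / (1 + (-0.786)·0.648) = -0.1380/0.4907 = -0.2812
(Galilean addition would give -0.138c.)

-0.281c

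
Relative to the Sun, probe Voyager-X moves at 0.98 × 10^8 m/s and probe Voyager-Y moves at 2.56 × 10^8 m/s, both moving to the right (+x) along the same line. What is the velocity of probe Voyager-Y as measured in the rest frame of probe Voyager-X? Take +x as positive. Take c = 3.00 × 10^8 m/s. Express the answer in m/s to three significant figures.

+2.19 × 10^8 m/s

β_A = 0.327, β_B = 0.853 (dividing each by c = 3.00 × 10^8 m/s).
Transform to A's frame with the inverse velocity-addition law: u' = (u − v)/(1 − uv/c²), taking u = β_B and v = β_A.
u' = (0.853 − 0.327) / (1 − (0.327)(0.853)) = 0.5267/0.7212 = 0.7302.
u' = 0.7302 × 3.00 × 10^8 m/s.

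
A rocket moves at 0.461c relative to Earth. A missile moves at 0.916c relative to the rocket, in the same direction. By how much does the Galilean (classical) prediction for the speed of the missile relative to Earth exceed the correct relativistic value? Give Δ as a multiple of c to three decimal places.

Galilean: u_cl = 0.916 + 0.461 = 1.3770.
Relativistic: u_rel = (0.916 + 0.461) / (1 + 0.916·0.461) = 1.3770/1.4223 = 0.9682.
Δ = 1.3770 − 0.9682 = 0.4088.
(The classical prediction exceeds c; the relativistic result does not.)

Δ = 0.409c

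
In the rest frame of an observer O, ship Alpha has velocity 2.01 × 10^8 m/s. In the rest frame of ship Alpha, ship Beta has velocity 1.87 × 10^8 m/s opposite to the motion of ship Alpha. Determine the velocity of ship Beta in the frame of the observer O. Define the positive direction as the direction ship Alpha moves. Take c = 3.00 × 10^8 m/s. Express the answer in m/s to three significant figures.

+2.40 × 10^7 m/s

In units of c (dividing by 3.00 × 10^8 m/s): v = 0.670, u' = -0.623.
u = (u' + v)/(1 + u'v/c²):
u = (-0.623 + 0.670) / (1 + (-0.623)·0.670) = 0.0467/0.5824 = 0.0801
Converting back: u = 0.0801 × 3.00 × 10^8 m/s.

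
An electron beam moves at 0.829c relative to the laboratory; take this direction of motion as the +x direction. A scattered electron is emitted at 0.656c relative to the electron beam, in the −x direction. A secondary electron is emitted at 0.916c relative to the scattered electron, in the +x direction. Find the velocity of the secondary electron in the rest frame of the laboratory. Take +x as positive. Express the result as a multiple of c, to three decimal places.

+0.961c

Apply u = (u' + v)/(1 + u'v/c²) successively, working outward toward the laboratory.
Start: velocity of the electron beam relative to the laboratory = 0.8290c.
Compose with the scattered electron (u' = -0.656 in the electron beam frame): u_1 = (-0.656 + 0.829) / (1 + (-0.656)·0.829) = 0.1730/0.4562 = 0.3792.
Compose with the secondary electron (u' = 0.916 in the scattered electron frame): u_2 = (0.916 + 0.379) / (1 + 0.916·0.379) = 1.2952/1.3474 = 0.9613.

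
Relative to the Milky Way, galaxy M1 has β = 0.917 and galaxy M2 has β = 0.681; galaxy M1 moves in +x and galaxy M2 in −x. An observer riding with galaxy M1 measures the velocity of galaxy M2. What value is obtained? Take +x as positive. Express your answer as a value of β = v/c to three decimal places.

β = -0.984

β_A = 0.917, β_B = -0.681.
Transform to A's frame with the inverse velocity-addition law: u' = (u − v)/(1 − uv/c²), taking u = β_B and v = β_A.
u' = (-0.681 − 0.917) / (1 − (0.917)(-0.681)) = -1.5980/1.6245 = -0.9837.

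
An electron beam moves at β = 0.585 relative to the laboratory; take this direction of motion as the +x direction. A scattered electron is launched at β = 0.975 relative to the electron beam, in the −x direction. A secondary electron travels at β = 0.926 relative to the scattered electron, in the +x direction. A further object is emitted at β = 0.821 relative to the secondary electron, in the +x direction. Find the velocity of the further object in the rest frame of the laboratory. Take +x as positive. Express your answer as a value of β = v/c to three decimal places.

β = +0.855

Apply u = (u' + v)/(1 + u'v/c²) successively, working outward toward the laboratory.
Start: velocity of the electron beam relative to the laboratory = 0.5850c.
Compose with the scattered electron (u' = -0.975 in the electron beam frame): u_1 = (-0.975 + 0.585) / (1 + (-0.975)·0.585) = -0.3900/0.4296 = -0.9078.
Compose with the secondary electron (u' = 0.926 in the scattered electron frame): u_2 = (0.926 + (-0.908)) / (1 + 0.926·(-0.908)) = 0.0182/0.1594 = 0.1144.
Compose with the further object (u' = 0.821 in the secondary electron frame): u_3 = (0.821 + 0.114) / (1 + 0.821·0.114) = 0.9354/1.0939 = 0.8551.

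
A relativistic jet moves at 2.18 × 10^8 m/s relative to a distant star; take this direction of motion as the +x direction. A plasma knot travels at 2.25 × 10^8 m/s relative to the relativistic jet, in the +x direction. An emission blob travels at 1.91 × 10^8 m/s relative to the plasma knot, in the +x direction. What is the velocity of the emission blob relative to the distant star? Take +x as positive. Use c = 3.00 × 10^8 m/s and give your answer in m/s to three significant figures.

2.97 × 10^8 m/s

Apply u = (u' + v)/(1 + u'v/c²) successively, working outward toward the distant star.
(Dividing each given speed by c = 3.00 × 10^8 m/s to work in units of c.)
Start: velocity of the relativistic jet relative to the distant star = 0.7267c.
Compose with the plasma knot (u' = 0.750 in the relativistic jet frame): u_1 = (0.750 + 0.727) / (1 + 0.750·0.727) = 1.4767/1.5450 = 0.9558.
Compose with the emission blob (u' = 0.637 in the plasma knot frame): u_2 = (0.637 + 0.956) / (1 + 0.637·0.956) = 1.5924/1.6085 = 0.9900.
So u = 0.9900 × 3.00 × 10^8 m/s.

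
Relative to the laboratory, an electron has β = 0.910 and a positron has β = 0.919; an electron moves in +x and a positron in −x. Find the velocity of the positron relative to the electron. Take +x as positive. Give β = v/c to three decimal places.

β = -0.996

β_A = 0.910, β_B = -0.919.
Transform to A's frame with the inverse velocity-addition law: u' = (u − v)/(1 − uv/c²), taking u = β_B and v = β_A.
u' = (-0.919 − 0.910) / (1 − (0.910)(-0.919)) = -1.8290/1.8363 = -0.9960.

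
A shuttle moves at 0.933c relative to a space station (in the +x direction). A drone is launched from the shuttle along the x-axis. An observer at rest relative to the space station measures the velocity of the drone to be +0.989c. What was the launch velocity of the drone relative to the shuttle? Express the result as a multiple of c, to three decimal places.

+0.725c

Invert the composition law: u' = (u − v)/(1 − uv/c²).
u' = (0.989 − 0.933) / (1 − (0.989)(0.933)) = 0.0560/0.0773 = 0.7248.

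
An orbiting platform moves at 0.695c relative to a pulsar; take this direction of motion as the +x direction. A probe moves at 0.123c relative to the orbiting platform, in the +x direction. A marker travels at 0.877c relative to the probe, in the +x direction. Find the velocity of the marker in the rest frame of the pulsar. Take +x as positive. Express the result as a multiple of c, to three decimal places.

0.982c

Apply u = (u' + v)/(1 + u'v/c²) successively, working outward toward the pulsar.
Start: velocity of the orbiting platform relative to the pulsar = 0.6950c.
Compose with the probe (u' = 0.123 in the orbiting platform frame): u_1 = (0.123 + 0.695) / (1 + 0.123·0.695) = 0.8180/1.0855 = 0.7536.
Compose with the marker (u' = 0.877 in the probe frame): u_2 = (0.877 + 0.754) / (1 + 0.877·0.754) = 1.6306/1.6609 = 0.9818.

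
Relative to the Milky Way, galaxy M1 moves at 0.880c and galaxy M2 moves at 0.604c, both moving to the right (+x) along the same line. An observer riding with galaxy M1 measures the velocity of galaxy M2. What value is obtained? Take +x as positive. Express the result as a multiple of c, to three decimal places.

β_A = 0.880, β_B = 0.604.
Transform to A's frame with the inverse velocity-addition law: u' = (u − v)/(1 − uv/c²), taking u = β_B and v = β_A.
u' = (0.604 − 0.880) / (1 − (0.880)(0.604)) = -0.2760/0.4685 = -0.5891.

-0.589c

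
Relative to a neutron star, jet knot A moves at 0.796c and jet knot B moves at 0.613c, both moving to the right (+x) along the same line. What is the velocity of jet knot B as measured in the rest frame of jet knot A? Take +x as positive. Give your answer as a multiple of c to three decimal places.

-0.357c

β_A = 0.796, β_B = 0.613.
Transform to A's frame with the inverse velocity-addition law: u' = (u − v)/(1 − uv/c²), taking u = β_B and v = β_A.
u' = (0.613 − 0.796) / (1 − (0.796)(0.613)) = -0.1830/0.5121 = -0.3574.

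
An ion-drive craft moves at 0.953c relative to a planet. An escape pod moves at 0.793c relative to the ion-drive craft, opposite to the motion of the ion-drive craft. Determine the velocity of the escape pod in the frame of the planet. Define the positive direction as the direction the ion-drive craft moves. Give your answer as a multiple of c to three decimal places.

+0.655c

With v = 0.953 and u' = -0.793 (in units of c),
u = (u' + v)/(1 + u'v/c²):
u = (-0.793 + 0.953) / (1 + (-0.793)·0.953) = 0.1600/0.2443 = 0.6550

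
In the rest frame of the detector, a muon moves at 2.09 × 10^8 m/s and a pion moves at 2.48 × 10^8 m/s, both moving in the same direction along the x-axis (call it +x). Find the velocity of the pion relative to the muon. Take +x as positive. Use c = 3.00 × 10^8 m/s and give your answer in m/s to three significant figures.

β_A = 0.697, β_B = 0.827 (dividing each by c = 3.00 × 10^8 m/s).
Transform to A's frame with the inverse velocity-addition law: u' = (u − v)/(1 − uv/c²), taking u = β_B and v = β_A.
u' = (0.827 − 0.697) / (1 − (0.697)(0.827)) = 0.1300/0.4241 = 0.3065.
u' = 0.3065 × 3.00 × 10^8 m/s.

+9.20 × 10^7 m/s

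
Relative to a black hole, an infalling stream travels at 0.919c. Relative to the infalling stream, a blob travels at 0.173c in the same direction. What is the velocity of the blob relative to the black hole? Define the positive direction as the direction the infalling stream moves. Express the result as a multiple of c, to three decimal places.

With v = 0.919 and u' = 0.173 (in units of c),
u = (u' + v)/(1 + u'v/c²):
u = (0.173 + 0.919) / (1 + 0.173·0.919) = 1.0920/1.1590 = 0.9422

0.942c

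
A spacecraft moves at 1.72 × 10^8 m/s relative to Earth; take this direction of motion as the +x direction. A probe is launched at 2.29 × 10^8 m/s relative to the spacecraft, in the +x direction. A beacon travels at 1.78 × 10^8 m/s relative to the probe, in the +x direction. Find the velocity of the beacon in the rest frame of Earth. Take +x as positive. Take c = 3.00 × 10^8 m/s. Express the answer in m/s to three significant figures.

Apply u = (u' + v)/(1 + u'v/c²) successively, working outward toward Earth.
(Dividing each given speed by c = 3.00 × 10^8 m/s to work in units of c.)
Start: velocity of the spacecraft relative to Earth = 0.5733c.
Compose with the probe (u' = 0.763 in the spacecraft frame): u_1 = (0.763 + 0.573) / (1 + 0.763·0.573) = 1.3367/1.4376 = 0.9298.
Compose with the beacon (u' = 0.593 in the probe frame): u_2 = (0.593 + 0.930) / (1 + 0.593·0.930) = 1.5231/1.5517 = 0.9816.
So u = 0.9816 × 3.00 × 10^8 m/s.

2.94 × 10^8 m/s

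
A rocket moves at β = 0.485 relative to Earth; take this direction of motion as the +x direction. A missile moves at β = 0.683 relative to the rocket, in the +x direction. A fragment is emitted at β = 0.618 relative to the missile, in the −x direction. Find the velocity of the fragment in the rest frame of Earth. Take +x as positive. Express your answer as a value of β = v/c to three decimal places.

Apply u = (u' + v)/(1 + u'v/c²) successively, working outward toward Earth.
Start: velocity of the rocket relative to Earth = 0.4850c.
Compose with the missile (u' = 0.683 in the rocket frame): u_1 = (0.683 + 0.485) / (1 + 0.683·0.485) = 1.1680/1.3313 = 0.8774.
Compose with the fragment (u' = -0.618 in the missile frame): u_2 = (-0.618 + 0.877) / (1 + (-0.618)·0.877) = 0.2594/0.4578 = 0.5666.

β = +0.567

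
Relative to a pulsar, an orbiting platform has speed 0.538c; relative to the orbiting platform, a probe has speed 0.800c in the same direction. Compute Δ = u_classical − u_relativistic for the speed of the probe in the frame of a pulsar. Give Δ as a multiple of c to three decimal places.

Galilean: u_cl = 0.800 + 0.538 = 1.3380.
Relativistic: u_rel = (0.800 + 0.538) / (1 + 0.800·0.538) = 1.3380/1.4304 = 0.9354.
Δ = 1.3380 − 0.9354 = 0.4026.
(The classical prediction exceeds c; the relativistic result does not.)

Δ = 0.403c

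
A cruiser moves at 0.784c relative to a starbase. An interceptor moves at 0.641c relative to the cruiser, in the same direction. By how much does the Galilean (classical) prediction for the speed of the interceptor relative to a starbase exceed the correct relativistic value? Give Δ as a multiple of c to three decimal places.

Δ = 0.477c

Galilean: u_cl = 0.641 + 0.784 = 1.4250.
Relativistic: u_rel = (0.641 + 0.784) / (1 + 0.641·0.784) = 1.4250/1.5025 = 0.9484.
Δ = 1.4250 − 0.9484 = 0.4766.
(The classical prediction exceeds c; the relativistic result does not.)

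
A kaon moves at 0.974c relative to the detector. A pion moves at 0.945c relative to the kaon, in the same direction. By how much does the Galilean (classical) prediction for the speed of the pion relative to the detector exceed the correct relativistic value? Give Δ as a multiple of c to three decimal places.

Δ = 0.920c

Galilean: u_cl = 0.945 + 0.974 = 1.9190.
Relativistic: u_rel = (0.945 + 0.974) / (1 + 0.945·0.974) = 1.9190/1.9204 = 0.9993.
Δ = 1.9190 − 0.9993 = 0.9197.
(The classical prediction exceeds c; the relativistic result does not.)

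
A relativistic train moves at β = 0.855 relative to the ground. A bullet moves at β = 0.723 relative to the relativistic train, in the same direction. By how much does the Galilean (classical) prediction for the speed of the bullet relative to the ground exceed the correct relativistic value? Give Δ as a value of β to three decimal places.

Δ = 0.603

Galilean: u_cl = 0.723 + 0.855 = 1.5780.
Relativistic: u_rel = (0.723 + 0.855) / (1 + 0.723·0.855) = 1.5780/1.6182 = 0.9752.
Δ = 1.5780 − 0.9752 = 0.6028.
(The classical prediction exceeds c; the relativistic result does not.)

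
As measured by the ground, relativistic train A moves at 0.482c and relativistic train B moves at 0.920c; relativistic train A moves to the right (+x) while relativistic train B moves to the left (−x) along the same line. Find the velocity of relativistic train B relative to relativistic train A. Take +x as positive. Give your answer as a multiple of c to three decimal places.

-0.971c

β_A = 0.482, β_B = -0.920.
Transform to A's frame with the inverse velocity-addition law: u' = (u − v)/(1 − uv/c²), taking u = β_B and v = β_A.
u' = (-0.920 − 0.482) / (1 − (0.482)(-0.920)) = -1.4020/1.4434 = -0.9713.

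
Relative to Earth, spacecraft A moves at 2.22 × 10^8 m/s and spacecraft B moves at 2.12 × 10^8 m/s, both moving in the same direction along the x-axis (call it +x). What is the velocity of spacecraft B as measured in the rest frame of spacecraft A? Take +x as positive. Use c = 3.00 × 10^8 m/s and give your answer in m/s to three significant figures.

β_A = 0.740, β_B = 0.707 (dividing each by c = 3.00 × 10^8 m/s).
Transform to A's frame with the inverse velocity-addition law: u' = (u − v)/(1 − uv/c²), taking u = β_B and v = β_A.
u' = (0.707 − 0.740) / (1 − (0.740)(0.707)) = -0.0333/0.4771 = -0.0699.
u' = -0.0699 × 3.00 × 10^8 m/s.

-2.10 × 10^7 m/s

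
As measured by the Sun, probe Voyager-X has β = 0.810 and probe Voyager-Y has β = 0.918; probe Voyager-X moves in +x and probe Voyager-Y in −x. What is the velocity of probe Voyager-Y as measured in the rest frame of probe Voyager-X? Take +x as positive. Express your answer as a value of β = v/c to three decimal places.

β_A = 0.810, β_B = -0.918.
Transform to A's frame with the inverse velocity-addition law: u' = (u − v)/(1 − uv/c²), taking u = β_B and v = β_A.
u' = (-0.918 − 0.810) / (1 − (0.810)(-0.918)) = -1.7280/1.7436 = -0.9911.

β = -0.991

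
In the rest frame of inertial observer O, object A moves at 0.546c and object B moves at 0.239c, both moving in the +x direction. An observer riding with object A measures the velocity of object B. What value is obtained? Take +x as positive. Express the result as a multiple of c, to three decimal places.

β_A = 0.546, β_B = 0.239.
Transform to A's frame with the inverse velocity-addition law: u' = (u − v)/(1 − uv/c²), taking u = β_B and v = β_A.
u' = (0.239 − 0.546) / (1 − (0.546)(0.239)) = -0.3070/0.8695 = -0.3531.

-0.353c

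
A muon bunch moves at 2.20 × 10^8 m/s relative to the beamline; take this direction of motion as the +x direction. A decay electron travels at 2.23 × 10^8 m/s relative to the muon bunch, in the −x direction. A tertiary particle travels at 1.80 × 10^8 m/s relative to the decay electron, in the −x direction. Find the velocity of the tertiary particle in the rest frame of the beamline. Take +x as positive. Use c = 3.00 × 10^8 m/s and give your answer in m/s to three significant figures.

-1.84 × 10^8 m/s

Apply u = (u' + v)/(1 + u'v/c²) successively, working outward toward the beamline.
(Dividing each given speed by c = 3.00 × 10^8 m/s to work in units of c.)
Start: velocity of the muon bunch relative to the beamline = 0.7333c.
Compose with the decay electron (u' = -0.743 in the muon bunch frame): u_1 = (-0.743 + 0.733) / (1 + (-0.743)·0.733) = -0.0100/0.4549 = -0.0220.
Compose with the tertiary particle (u' = -0.600 in the decay electron frame): u_2 = (-0.600 + (-0.022)) / (1 + (-0.600)·(-0.022)) = -0.6220/1.0132 = -0.6139.
So u = -0.6139 × 3.00 × 10^8 m/s.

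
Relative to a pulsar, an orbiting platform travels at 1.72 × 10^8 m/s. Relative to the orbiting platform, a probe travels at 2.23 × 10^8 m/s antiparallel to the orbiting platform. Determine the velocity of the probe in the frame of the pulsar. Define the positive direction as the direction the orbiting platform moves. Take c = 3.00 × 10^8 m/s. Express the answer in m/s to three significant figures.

In units of c (dividing by 3.00 × 10^8 m/s): v = 0.573, u' = -0.743.
u = (u' + v)/(1 + u'v/c²):
u = (-0.743 + 0.573) / (1 + (-0.743)·0.573) = -0.1700/0.5738 = -0.2963
Converting back: u = -0.2963 × 3.00 × 10^8 m/s.

-8.89 × 10^7 m/s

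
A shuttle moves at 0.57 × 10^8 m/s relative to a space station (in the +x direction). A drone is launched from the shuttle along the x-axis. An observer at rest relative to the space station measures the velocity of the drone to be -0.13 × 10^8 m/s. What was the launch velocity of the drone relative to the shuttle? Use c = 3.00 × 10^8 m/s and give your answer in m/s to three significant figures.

v = 0.190c, u = -0.043c.
Invert the composition law: u' = (u − v)/(1 − uv/c²).
u' = (-0.043 − 0.190) / (1 − (-0.043)(0.190)) = -0.2333/1.0082 = -0.2314.
u' = -0.2314 × 3.00 × 10^8 m/s.

-6.94 × 10^7 m/s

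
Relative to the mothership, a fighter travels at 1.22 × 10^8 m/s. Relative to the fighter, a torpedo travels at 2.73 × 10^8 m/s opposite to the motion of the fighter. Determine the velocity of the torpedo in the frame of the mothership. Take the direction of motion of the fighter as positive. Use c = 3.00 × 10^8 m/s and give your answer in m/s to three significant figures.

In units of c (dividing by 3.00 × 10^8 m/s): v = 0.407, u' = -0.910.
u = (u' + v)/(1 + u'v/c²):
u = (-0.910 + 0.407) / (1 + (-0.910)·0.407) = -0.5033/0.6299 = -0.7990
Converting back: u = -0.7990 × 3.00 × 10^8 m/s.

-2.40 × 10^8 m/s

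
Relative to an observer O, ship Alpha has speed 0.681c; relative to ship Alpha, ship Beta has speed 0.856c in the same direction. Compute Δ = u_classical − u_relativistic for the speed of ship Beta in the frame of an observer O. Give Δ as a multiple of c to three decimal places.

Δ = 0.566c

Galilean: u_cl = 0.856 + 0.681 = 1.5370.
Relativistic: u_rel = (0.856 + 0.681) / (1 + 0.856·0.681) = 1.5370/1.5829 = 0.9710.
Δ = 1.5370 − 0.9710 = 0.5660.
(The classical prediction exceeds c; the relativistic result does not.)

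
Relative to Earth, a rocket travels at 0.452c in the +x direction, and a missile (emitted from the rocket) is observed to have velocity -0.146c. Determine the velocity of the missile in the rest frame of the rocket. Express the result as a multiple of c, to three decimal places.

-0.561c

Invert the composition law: u' = (u − v)/(1 − uv/c²).
u' = (-0.146 − 0.452) / (1 − (-0.146)(0.452)) = -0.5980/1.0660 = -0.5610.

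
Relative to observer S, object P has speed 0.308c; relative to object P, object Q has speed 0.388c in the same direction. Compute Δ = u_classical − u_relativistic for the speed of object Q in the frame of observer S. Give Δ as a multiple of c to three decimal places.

Δ = 0.074c

Galilean: u_cl = 0.388 + 0.308 = 0.6960.
Relativistic: u_rel = (0.388 + 0.308) / (1 + 0.388·0.308) = 0.6960/1.1195 = 0.6217.
Δ = 0.6960 − 0.6217 = 0.0743.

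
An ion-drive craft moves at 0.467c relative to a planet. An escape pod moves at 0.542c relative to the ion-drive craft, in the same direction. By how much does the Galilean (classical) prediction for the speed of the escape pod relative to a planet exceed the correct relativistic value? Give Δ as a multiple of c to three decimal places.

Galilean: u_cl = 0.542 + 0.467 = 1.0090.
Relativistic: u_rel = (0.542 + 0.467) / (1 + 0.542·0.467) = 1.0090/1.2531 = 0.8052.
Δ = 1.0090 − 0.8052 = 0.2038.
(The classical prediction exceeds c; the relativistic result does not.)

Δ = 0.204c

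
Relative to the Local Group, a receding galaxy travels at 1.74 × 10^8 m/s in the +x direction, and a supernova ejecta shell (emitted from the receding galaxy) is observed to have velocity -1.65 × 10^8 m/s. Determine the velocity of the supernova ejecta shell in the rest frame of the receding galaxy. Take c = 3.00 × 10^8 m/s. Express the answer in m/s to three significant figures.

-2.57 × 10^8 m/s

v = 0.580c, u = -0.550c.
Invert the composition law: u' = (u − v)/(1 − uv/c²).
u' = (-0.550 − 0.580) / (1 − (-0.550)(0.580)) = -1.1300/1.3190 = -0.8567.
u' = -0.8567 × 3.00 × 10^8 m/s.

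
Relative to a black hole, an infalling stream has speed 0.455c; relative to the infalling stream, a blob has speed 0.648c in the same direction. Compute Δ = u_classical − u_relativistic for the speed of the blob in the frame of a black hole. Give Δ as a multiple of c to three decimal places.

Δ = 0.251c

Galilean: u_cl = 0.648 + 0.455 = 1.1030.
Relativistic: u_rel = (0.648 + 0.455) / (1 + 0.648·0.455) = 1.1030/1.2948 = 0.8518.
Δ = 1.1030 − 0.8518 = 0.2512.
(The classical prediction exceeds c; the relativistic result does not.)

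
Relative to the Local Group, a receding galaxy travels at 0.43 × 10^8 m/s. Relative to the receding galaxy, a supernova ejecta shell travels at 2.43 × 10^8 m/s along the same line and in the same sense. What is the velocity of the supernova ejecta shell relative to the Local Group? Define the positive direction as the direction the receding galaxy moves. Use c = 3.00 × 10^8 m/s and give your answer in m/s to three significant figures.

2.56 × 10^8 m/s

In units of c (dividing by 3.00 × 10^8 m/s): v = 0.143, u' = 0.810.
u = (u' + v)/(1 + u'v/c²):
u = (0.810 + 0.143) / (1 + 0.810·0.143) = 0.9533/1.1161 = 0.8542
(Galilean addition would give +0.953c.)
Converting back: u = 0.8542 × 3.00 × 10^8 m/s.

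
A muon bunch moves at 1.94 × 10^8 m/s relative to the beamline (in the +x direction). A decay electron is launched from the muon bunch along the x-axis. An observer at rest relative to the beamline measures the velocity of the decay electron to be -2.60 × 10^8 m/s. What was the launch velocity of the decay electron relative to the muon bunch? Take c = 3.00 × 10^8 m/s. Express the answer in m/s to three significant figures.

v = 0.647c, u = -0.867c.
Invert the composition law: u' = (u − v)/(1 − uv/c²).
u' = (-0.867 − 0.647) / (1 − (-0.867)(0.647)) = -1.5133/1.5604 = -0.9698.
u' = -0.9698 × 3.00 × 10^8 m/s.

-2.91 × 10^8 m/s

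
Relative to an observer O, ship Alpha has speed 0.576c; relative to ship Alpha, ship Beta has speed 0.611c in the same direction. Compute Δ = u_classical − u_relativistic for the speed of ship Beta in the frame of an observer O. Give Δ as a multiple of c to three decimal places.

Δ = 0.309c

Galilean: u_cl = 0.611 + 0.576 = 1.1870.
Relativistic: u_rel = (0.611 + 0.576) / (1 + 0.611·0.576) = 1.1870/1.3519 = 0.8780.
Δ = 1.1870 − 0.8780 = 0.3090.
(The classical prediction exceeds c; the relativistic result does not.)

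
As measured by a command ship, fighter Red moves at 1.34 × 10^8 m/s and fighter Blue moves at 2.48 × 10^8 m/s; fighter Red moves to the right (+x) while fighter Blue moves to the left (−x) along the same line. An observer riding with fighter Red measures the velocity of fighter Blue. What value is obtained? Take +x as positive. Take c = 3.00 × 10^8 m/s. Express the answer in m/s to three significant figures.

-2.79 × 10^8 m/s

β_A = 0.447, β_B = -0.827 (dividing each by c = 3.00 × 10^8 m/s).
Transform to A's frame with the inverse velocity-addition law: u' = (u − v)/(1 − uv/c²), taking u = β_B and v = β_A.
u' = (-0.827 − 0.447) / (1 − (0.447)(-0.827)) = -1.2733/1.3692 = -0.9300.
u' = -0.9300 × 3.00 × 10^8 m/s.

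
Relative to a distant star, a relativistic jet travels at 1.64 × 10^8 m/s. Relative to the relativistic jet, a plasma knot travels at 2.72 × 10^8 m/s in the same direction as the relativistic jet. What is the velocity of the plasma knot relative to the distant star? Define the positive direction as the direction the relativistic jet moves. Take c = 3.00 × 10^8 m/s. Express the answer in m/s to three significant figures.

In units of c (dividing by 3.00 × 10^8 m/s): v = 0.547, u' = 0.907.
u = (u' + v)/(1 + u'v/c²):
u = (0.907 + 0.547) / (1 + 0.907·0.547) = 1.4533/1.4956 = 0.9717
Converting back: u = 0.9717 × 3.00 × 10^8 m/s.

2.92 × 10^8 m/s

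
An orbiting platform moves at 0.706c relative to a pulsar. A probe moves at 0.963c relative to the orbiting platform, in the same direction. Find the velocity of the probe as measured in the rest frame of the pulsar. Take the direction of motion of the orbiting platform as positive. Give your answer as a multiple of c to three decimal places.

0.994c

With v = 0.706 and u' = 0.963 (in units of c),
u = (u' + v)/(1 + u'v/c²):
u = (0.963 + 0.706) / (1 + 0.963·0.706) = 1.6690/1.6799 = 0.9935
(Galilean addition would give +1.669c, exceeding c.)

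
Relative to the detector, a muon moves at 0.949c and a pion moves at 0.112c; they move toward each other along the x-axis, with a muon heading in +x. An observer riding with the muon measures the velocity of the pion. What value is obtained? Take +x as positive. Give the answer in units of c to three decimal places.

-0.959c

β_A = 0.949, β_B = -0.112.
Transform to A's frame with the inverse velocity-addition law: u' = (u − v)/(1 − uv/c²), taking u = β_B and v = β_A.
u' = (-0.112 − 0.949) / (1 − (0.949)(-0.112)) = -1.0610/1.1063 = -0.9591.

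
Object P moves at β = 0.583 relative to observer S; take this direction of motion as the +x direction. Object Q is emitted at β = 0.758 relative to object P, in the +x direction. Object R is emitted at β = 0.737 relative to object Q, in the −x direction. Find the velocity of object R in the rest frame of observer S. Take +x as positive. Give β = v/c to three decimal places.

Apply u = (u' + v)/(1 + u'v/c²) successively, working outward toward observer S.
Start: velocity of object P relative to observer S = 0.5830c.
Compose with object Q (u' = 0.758 in object P frame): u_1 = (0.758 + 0.583) / (1 + 0.758·0.583) = 1.3410/1.4419 = 0.9300.
Compose with object R (u' = -0.737 in object Q frame): u_2 = (-0.737 + 0.930) / (1 + (-0.737)·0.930) = 0.1930/0.3146 = 0.6136.

β = +0.614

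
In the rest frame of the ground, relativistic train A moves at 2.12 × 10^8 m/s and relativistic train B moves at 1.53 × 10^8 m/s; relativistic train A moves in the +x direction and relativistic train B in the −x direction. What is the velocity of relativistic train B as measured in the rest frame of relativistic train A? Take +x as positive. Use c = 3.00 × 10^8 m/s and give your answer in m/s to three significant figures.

-2.68 × 10^8 m/s

β_A = 0.707, β_B = -0.510 (dividing each by c = 3.00 × 10^8 m/s).
Transform to A's frame with the inverse velocity-addition law: u' = (u − v)/(1 − uv/c²), taking u = β_B and v = β_A.
u' = (-0.510 − 0.707) / (1 − (0.707)(-0.510)) = -1.2167/1.3604 = -0.8943.
u' = -0.8943 × 3.00 × 10^8 m/s.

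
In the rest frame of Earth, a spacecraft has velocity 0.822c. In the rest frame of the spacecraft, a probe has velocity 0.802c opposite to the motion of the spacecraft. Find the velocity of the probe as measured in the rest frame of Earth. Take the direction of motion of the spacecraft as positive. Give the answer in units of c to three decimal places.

With v = 0.822 and u' = -0.802 (in units of c),
u = (u' + v)/(1 + u'v/c²):
u = (-0.802 + 0.822) / (1 + (-0.802)·0.822) = 0.0200/0.3408 = 0.0587
(Galilean addition would give +0.020c.)

+0.059c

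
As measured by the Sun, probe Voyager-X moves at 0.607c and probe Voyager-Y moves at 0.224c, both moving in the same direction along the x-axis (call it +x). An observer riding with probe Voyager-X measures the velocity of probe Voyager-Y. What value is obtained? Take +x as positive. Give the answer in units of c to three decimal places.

β_A = 0.607, β_B = 0.224.
Transform to A's frame with the inverse velocity-addition law: u' = (u − v)/(1 − uv/c²), taking u = β_B and v = β_A.
u' = (0.224 − 0.607) / (1 − (0.607)(0.224)) = -0.3830/0.8640 = -0.4433.

-0.443c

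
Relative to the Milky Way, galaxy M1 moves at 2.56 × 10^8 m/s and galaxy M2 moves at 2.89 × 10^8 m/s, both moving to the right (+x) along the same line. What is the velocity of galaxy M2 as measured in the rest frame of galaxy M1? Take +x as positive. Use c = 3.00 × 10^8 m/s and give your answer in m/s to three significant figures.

+1.85 × 10^8 m/s

β_A = 0.853, β_B = 0.963 (dividing each by c = 3.00 × 10^8 m/s).
Transform to A's frame with the inverse velocity-addition law: u' = (u − v)/(1 − uv/c²), taking u = β_B and v = β_A.
u' = (0.963 − 0.853) / (1 − (0.853)(0.963)) = 0.1100/0.1780 = 0.6181.
u' = 0.6181 × 3.00 × 10^8 m/s.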